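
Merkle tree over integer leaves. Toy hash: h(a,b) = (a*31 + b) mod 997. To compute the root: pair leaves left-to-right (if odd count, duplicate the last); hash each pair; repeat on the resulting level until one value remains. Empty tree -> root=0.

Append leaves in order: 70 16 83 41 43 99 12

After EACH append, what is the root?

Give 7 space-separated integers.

After append 70 (leaves=[70]):
  L0: [70]
  root=70
After append 16 (leaves=[70, 16]):
  L0: [70, 16]
  L1: h(70,16)=(70*31+16)%997=192 -> [192]
  root=192
After append 83 (leaves=[70, 16, 83]):
  L0: [70, 16, 83]
  L1: h(70,16)=(70*31+16)%997=192 h(83,83)=(83*31+83)%997=662 -> [192, 662]
  L2: h(192,662)=(192*31+662)%997=632 -> [632]
  root=632
After append 41 (leaves=[70, 16, 83, 41]):
  L0: [70, 16, 83, 41]
  L1: h(70,16)=(70*31+16)%997=192 h(83,41)=(83*31+41)%997=620 -> [192, 620]
  L2: h(192,620)=(192*31+620)%997=590 -> [590]
  root=590
After append 43 (leaves=[70, 16, 83, 41, 43]):
  L0: [70, 16, 83, 41, 43]
  L1: h(70,16)=(70*31+16)%997=192 h(83,41)=(83*31+41)%997=620 h(43,43)=(43*31+43)%997=379 -> [192, 620, 379]
  L2: h(192,620)=(192*31+620)%997=590 h(379,379)=(379*31+379)%997=164 -> [590, 164]
  L3: h(590,164)=(590*31+164)%997=508 -> [508]
  root=508
After append 99 (leaves=[70, 16, 83, 41, 43, 99]):
  L0: [70, 16, 83, 41, 43, 99]
  L1: h(70,16)=(70*31+16)%997=192 h(83,41)=(83*31+41)%997=620 h(43,99)=(43*31+99)%997=435 -> [192, 620, 435]
  L2: h(192,620)=(192*31+620)%997=590 h(435,435)=(435*31+435)%997=959 -> [590, 959]
  L3: h(590,959)=(590*31+959)%997=306 -> [306]
  root=306
After append 12 (leaves=[70, 16, 83, 41, 43, 99, 12]):
  L0: [70, 16, 83, 41, 43, 99, 12]
  L1: h(70,16)=(70*31+16)%997=192 h(83,41)=(83*31+41)%997=620 h(43,99)=(43*31+99)%997=435 h(12,12)=(12*31+12)%997=384 -> [192, 620, 435, 384]
  L2: h(192,620)=(192*31+620)%997=590 h(435,384)=(435*31+384)%997=908 -> [590, 908]
  L3: h(590,908)=(590*31+908)%997=255 -> [255]
  root=255

Answer: 70 192 632 590 508 306 255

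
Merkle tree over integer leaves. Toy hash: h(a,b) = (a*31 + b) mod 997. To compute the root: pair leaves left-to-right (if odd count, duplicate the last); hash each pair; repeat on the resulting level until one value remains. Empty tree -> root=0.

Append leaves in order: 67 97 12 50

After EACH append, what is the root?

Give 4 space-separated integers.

After append 67 (leaves=[67]):
  L0: [67]
  root=67
After append 97 (leaves=[67, 97]):
  L0: [67, 97]
  L1: h(67,97)=(67*31+97)%997=180 -> [180]
  root=180
After append 12 (leaves=[67, 97, 12]):
  L0: [67, 97, 12]
  L1: h(67,97)=(67*31+97)%997=180 h(12,12)=(12*31+12)%997=384 -> [180, 384]
  L2: h(180,384)=(180*31+384)%997=979 -> [979]
  root=979
After append 50 (leaves=[67, 97, 12, 50]):
  L0: [67, 97, 12, 50]
  L1: h(67,97)=(67*31+97)%997=180 h(12,50)=(12*31+50)%997=422 -> [180, 422]
  L2: h(180,422)=(180*31+422)%997=20 -> [20]
  root=20

Answer: 67 180 979 20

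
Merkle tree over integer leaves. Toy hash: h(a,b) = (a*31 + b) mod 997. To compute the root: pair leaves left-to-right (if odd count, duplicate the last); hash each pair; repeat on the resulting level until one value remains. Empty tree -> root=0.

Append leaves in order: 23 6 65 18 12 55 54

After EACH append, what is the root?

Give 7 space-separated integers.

After append 23 (leaves=[23]):
  L0: [23]
  root=23
After append 6 (leaves=[23, 6]):
  L0: [23, 6]
  L1: h(23,6)=(23*31+6)%997=719 -> [719]
  root=719
After append 65 (leaves=[23, 6, 65]):
  L0: [23, 6, 65]
  L1: h(23,6)=(23*31+6)%997=719 h(65,65)=(65*31+65)%997=86 -> [719, 86]
  L2: h(719,86)=(719*31+86)%997=441 -> [441]
  root=441
After append 18 (leaves=[23, 6, 65, 18]):
  L0: [23, 6, 65, 18]
  L1: h(23,6)=(23*31+6)%997=719 h(65,18)=(65*31+18)%997=39 -> [719, 39]
  L2: h(719,39)=(719*31+39)%997=394 -> [394]
  root=394
After append 12 (leaves=[23, 6, 65, 18, 12]):
  L0: [23, 6, 65, 18, 12]
  L1: h(23,6)=(23*31+6)%997=719 h(65,18)=(65*31+18)%997=39 h(12,12)=(12*31+12)%997=384 -> [719, 39, 384]
  L2: h(719,39)=(719*31+39)%997=394 h(384,384)=(384*31+384)%997=324 -> [394, 324]
  L3: h(394,324)=(394*31+324)%997=574 -> [574]
  root=574
After append 55 (leaves=[23, 6, 65, 18, 12, 55]):
  L0: [23, 6, 65, 18, 12, 55]
  L1: h(23,6)=(23*31+6)%997=719 h(65,18)=(65*31+18)%997=39 h(12,55)=(12*31+55)%997=427 -> [719, 39, 427]
  L2: h(719,39)=(719*31+39)%997=394 h(427,427)=(427*31+427)%997=703 -> [394, 703]
  L3: h(394,703)=(394*31+703)%997=953 -> [953]
  root=953
After append 54 (leaves=[23, 6, 65, 18, 12, 55, 54]):
  L0: [23, 6, 65, 18, 12, 55, 54]
  L1: h(23,6)=(23*31+6)%997=719 h(65,18)=(65*31+18)%997=39 h(12,55)=(12*31+55)%997=427 h(54,54)=(54*31+54)%997=731 -> [719, 39, 427, 731]
  L2: h(719,39)=(719*31+39)%997=394 h(427,731)=(427*31+731)%997=10 -> [394, 10]
  L3: h(394,10)=(394*31+10)%997=260 -> [260]
  root=260

Answer: 23 719 441 394 574 953 260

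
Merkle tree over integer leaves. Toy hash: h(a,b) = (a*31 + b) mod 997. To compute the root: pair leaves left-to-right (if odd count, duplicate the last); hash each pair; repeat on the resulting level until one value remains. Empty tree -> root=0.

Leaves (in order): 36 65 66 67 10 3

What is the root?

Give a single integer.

Answer: 102

Derivation:
L0: [36, 65, 66, 67, 10, 3]
L1: h(36,65)=(36*31+65)%997=184 h(66,67)=(66*31+67)%997=119 h(10,3)=(10*31+3)%997=313 -> [184, 119, 313]
L2: h(184,119)=(184*31+119)%997=838 h(313,313)=(313*31+313)%997=46 -> [838, 46]
L3: h(838,46)=(838*31+46)%997=102 -> [102]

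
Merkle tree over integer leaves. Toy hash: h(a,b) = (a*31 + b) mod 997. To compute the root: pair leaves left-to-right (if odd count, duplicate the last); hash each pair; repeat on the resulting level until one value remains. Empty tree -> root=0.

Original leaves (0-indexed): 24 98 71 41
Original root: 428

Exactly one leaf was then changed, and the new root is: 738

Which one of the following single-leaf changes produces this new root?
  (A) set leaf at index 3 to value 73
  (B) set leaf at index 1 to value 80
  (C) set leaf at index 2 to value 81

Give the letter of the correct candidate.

Original leaves: [24, 98, 71, 41]
Target new root: 738
Try each candidate change and compute the resulting root:
Candidate A: set leaf[3] = 73 -> leaves = [24, 98, 71, 73]
  L0: [24, 98, 71, 73]
  L1: h(24,98)=(24*31+98)%997=842 h(71,73)=(71*31+73)%997=280 -> [842, 280]
  L2: h(842,280)=(842*31+280)%997=460 -> [460]
  root = 460 != target 738
Candidate B: set leaf[1] = 80 -> leaves = [24, 80, 71, 41]
  L0: [24, 80, 71, 41]
  L1: h(24,80)=(24*31+80)%997=824 h(71,41)=(71*31+41)%997=248 -> [824, 248]
  L2: h(824,248)=(824*31+248)%997=867 -> [867]
  root = 867 != target 738
Candidate C: set leaf[2] = 81 -> leaves = [24, 98, 81, 41]
  L0: [24, 98, 81, 41]
  L1: h(24,98)=(24*31+98)%997=842 h(81,41)=(81*31+41)%997=558 -> [842, 558]
  L2: h(842,558)=(842*31+558)%997=738 -> [738]
  root = 738 == target 738  ** MATCH **
Candidate C produces the target root.

Answer: C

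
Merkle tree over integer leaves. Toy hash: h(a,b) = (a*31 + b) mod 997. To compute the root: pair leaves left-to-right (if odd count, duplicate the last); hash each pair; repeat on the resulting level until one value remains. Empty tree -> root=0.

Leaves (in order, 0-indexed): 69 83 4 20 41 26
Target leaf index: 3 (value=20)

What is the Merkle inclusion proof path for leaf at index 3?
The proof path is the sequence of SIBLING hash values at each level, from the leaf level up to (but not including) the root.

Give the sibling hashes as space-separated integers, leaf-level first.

L0 (leaves): [69, 83, 4, 20, 41, 26], target index=3
L1: h(69,83)=(69*31+83)%997=228 [pair 0] h(4,20)=(4*31+20)%997=144 [pair 1] h(41,26)=(41*31+26)%997=300 [pair 2] -> [228, 144, 300]
  Sibling for proof at L0: 4
L2: h(228,144)=(228*31+144)%997=233 [pair 0] h(300,300)=(300*31+300)%997=627 [pair 1] -> [233, 627]
  Sibling for proof at L1: 228
L3: h(233,627)=(233*31+627)%997=871 [pair 0] -> [871]
  Sibling for proof at L2: 627
Root: 871
Proof path (sibling hashes from leaf to root): [4, 228, 627]

Answer: 4 228 627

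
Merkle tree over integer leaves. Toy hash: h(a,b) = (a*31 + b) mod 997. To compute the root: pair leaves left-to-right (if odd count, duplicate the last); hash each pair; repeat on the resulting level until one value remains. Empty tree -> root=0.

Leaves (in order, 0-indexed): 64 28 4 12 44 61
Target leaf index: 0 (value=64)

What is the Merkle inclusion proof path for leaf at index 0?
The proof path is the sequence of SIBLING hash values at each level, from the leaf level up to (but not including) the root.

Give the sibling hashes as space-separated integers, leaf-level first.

Answer: 28 136 735

Derivation:
L0 (leaves): [64, 28, 4, 12, 44, 61], target index=0
L1: h(64,28)=(64*31+28)%997=18 [pair 0] h(4,12)=(4*31+12)%997=136 [pair 1] h(44,61)=(44*31+61)%997=428 [pair 2] -> [18, 136, 428]
  Sibling for proof at L0: 28
L2: h(18,136)=(18*31+136)%997=694 [pair 0] h(428,428)=(428*31+428)%997=735 [pair 1] -> [694, 735]
  Sibling for proof at L1: 136
L3: h(694,735)=(694*31+735)%997=315 [pair 0] -> [315]
  Sibling for proof at L2: 735
Root: 315
Proof path (sibling hashes from leaf to root): [28, 136, 735]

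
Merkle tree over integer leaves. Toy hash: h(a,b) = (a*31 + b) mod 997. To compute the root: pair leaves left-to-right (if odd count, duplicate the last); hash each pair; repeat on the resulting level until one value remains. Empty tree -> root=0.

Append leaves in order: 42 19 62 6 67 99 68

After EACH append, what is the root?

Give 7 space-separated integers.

Answer: 42 324 64 8 63 90 90

Derivation:
After append 42 (leaves=[42]):
  L0: [42]
  root=42
After append 19 (leaves=[42, 19]):
  L0: [42, 19]
  L1: h(42,19)=(42*31+19)%997=324 -> [324]
  root=324
After append 62 (leaves=[42, 19, 62]):
  L0: [42, 19, 62]
  L1: h(42,19)=(42*31+19)%997=324 h(62,62)=(62*31+62)%997=987 -> [324, 987]
  L2: h(324,987)=(324*31+987)%997=64 -> [64]
  root=64
After append 6 (leaves=[42, 19, 62, 6]):
  L0: [42, 19, 62, 6]
  L1: h(42,19)=(42*31+19)%997=324 h(62,6)=(62*31+6)%997=931 -> [324, 931]
  L2: h(324,931)=(324*31+931)%997=8 -> [8]
  root=8
After append 67 (leaves=[42, 19, 62, 6, 67]):
  L0: [42, 19, 62, 6, 67]
  L1: h(42,19)=(42*31+19)%997=324 h(62,6)=(62*31+6)%997=931 h(67,67)=(67*31+67)%997=150 -> [324, 931, 150]
  L2: h(324,931)=(324*31+931)%997=8 h(150,150)=(150*31+150)%997=812 -> [8, 812]
  L3: h(8,812)=(8*31+812)%997=63 -> [63]
  root=63
After append 99 (leaves=[42, 19, 62, 6, 67, 99]):
  L0: [42, 19, 62, 6, 67, 99]
  L1: h(42,19)=(42*31+19)%997=324 h(62,6)=(62*31+6)%997=931 h(67,99)=(67*31+99)%997=182 -> [324, 931, 182]
  L2: h(324,931)=(324*31+931)%997=8 h(182,182)=(182*31+182)%997=839 -> [8, 839]
  L3: h(8,839)=(8*31+839)%997=90 -> [90]
  root=90
After append 68 (leaves=[42, 19, 62, 6, 67, 99, 68]):
  L0: [42, 19, 62, 6, 67, 99, 68]
  L1: h(42,19)=(42*31+19)%997=324 h(62,6)=(62*31+6)%997=931 h(67,99)=(67*31+99)%997=182 h(68,68)=(68*31+68)%997=182 -> [324, 931, 182, 182]
  L2: h(324,931)=(324*31+931)%997=8 h(182,182)=(182*31+182)%997=839 -> [8, 839]
  L3: h(8,839)=(8*31+839)%997=90 -> [90]
  root=90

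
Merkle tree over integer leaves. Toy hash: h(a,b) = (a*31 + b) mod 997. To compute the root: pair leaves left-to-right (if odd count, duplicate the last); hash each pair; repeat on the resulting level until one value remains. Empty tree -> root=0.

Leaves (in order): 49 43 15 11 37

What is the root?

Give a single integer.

L0: [49, 43, 15, 11, 37]
L1: h(49,43)=(49*31+43)%997=565 h(15,11)=(15*31+11)%997=476 h(37,37)=(37*31+37)%997=187 -> [565, 476, 187]
L2: h(565,476)=(565*31+476)%997=45 h(187,187)=(187*31+187)%997=2 -> [45, 2]
L3: h(45,2)=(45*31+2)%997=400 -> [400]

Answer: 400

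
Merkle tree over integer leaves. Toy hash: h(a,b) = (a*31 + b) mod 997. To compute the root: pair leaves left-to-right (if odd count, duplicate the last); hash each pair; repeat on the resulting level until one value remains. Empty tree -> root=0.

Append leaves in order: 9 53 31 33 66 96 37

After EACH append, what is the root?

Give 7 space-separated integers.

After append 9 (leaves=[9]):
  L0: [9]
  root=9
After append 53 (leaves=[9, 53]):
  L0: [9, 53]
  L1: h(9,53)=(9*31+53)%997=332 -> [332]
  root=332
After append 31 (leaves=[9, 53, 31]):
  L0: [9, 53, 31]
  L1: h(9,53)=(9*31+53)%997=332 h(31,31)=(31*31+31)%997=992 -> [332, 992]
  L2: h(332,992)=(332*31+992)%997=317 -> [317]
  root=317
After append 33 (leaves=[9, 53, 31, 33]):
  L0: [9, 53, 31, 33]
  L1: h(9,53)=(9*31+53)%997=332 h(31,33)=(31*31+33)%997=994 -> [332, 994]
  L2: h(332,994)=(332*31+994)%997=319 -> [319]
  root=319
After append 66 (leaves=[9, 53, 31, 33, 66]):
  L0: [9, 53, 31, 33, 66]
  L1: h(9,53)=(9*31+53)%997=332 h(31,33)=(31*31+33)%997=994 h(66,66)=(66*31+66)%997=118 -> [332, 994, 118]
  L2: h(332,994)=(332*31+994)%997=319 h(118,118)=(118*31+118)%997=785 -> [319, 785]
  L3: h(319,785)=(319*31+785)%997=704 -> [704]
  root=704
After append 96 (leaves=[9, 53, 31, 33, 66, 96]):
  L0: [9, 53, 31, 33, 66, 96]
  L1: h(9,53)=(9*31+53)%997=332 h(31,33)=(31*31+33)%997=994 h(66,96)=(66*31+96)%997=148 -> [332, 994, 148]
  L2: h(332,994)=(332*31+994)%997=319 h(148,148)=(148*31+148)%997=748 -> [319, 748]
  L3: h(319,748)=(319*31+748)%997=667 -> [667]
  root=667
After append 37 (leaves=[9, 53, 31, 33, 66, 96, 37]):
  L0: [9, 53, 31, 33, 66, 96, 37]
  L1: h(9,53)=(9*31+53)%997=332 h(31,33)=(31*31+33)%997=994 h(66,96)=(66*31+96)%997=148 h(37,37)=(37*31+37)%997=187 -> [332, 994, 148, 187]
  L2: h(332,994)=(332*31+994)%997=319 h(148,187)=(148*31+187)%997=787 -> [319, 787]
  L3: h(319,787)=(319*31+787)%997=706 -> [706]
  root=706

Answer: 9 332 317 319 704 667 706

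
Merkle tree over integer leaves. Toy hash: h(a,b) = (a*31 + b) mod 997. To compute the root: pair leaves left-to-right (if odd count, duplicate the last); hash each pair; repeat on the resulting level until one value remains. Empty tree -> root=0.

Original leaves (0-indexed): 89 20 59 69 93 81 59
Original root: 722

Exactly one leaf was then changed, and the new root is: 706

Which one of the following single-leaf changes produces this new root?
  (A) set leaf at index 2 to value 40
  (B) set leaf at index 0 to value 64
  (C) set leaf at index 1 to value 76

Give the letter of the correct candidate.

Answer: B

Derivation:
Original leaves: [89, 20, 59, 69, 93, 81, 59]
Target new root: 706
Try each candidate change and compute the resulting root:
Candidate A: set leaf[2] = 40 -> leaves = [89, 20, 40, 69, 93, 81, 59]
  L0: [89, 20, 40, 69, 93, 81, 59]
  L1: h(89,20)=(89*31+20)%997=785 h(40,69)=(40*31+69)%997=312 h(93,81)=(93*31+81)%997=970 h(59,59)=(59*31+59)%997=891 -> [785, 312, 970, 891]
  L2: h(785,312)=(785*31+312)%997=719 h(970,891)=(970*31+891)%997=54 -> [719, 54]
  L3: h(719,54)=(719*31+54)%997=409 -> [409]
  root = 409 != target 706
Candidate B: set leaf[0] = 64 -> leaves = [64, 20, 59, 69, 93, 81, 59]
  L0: [64, 20, 59, 69, 93, 81, 59]
  L1: h(64,20)=(64*31+20)%997=10 h(59,69)=(59*31+69)%997=901 h(93,81)=(93*31+81)%997=970 h(59,59)=(59*31+59)%997=891 -> [10, 901, 970, 891]
  L2: h(10,901)=(10*31+901)%997=214 h(970,891)=(970*31+891)%997=54 -> [214, 54]
  L3: h(214,54)=(214*31+54)%997=706 -> [706]
  root = 706 == target 706  ** MATCH **
Candidate C: set leaf[1] = 76 -> leaves = [89, 76, 59, 69, 93, 81, 59]
  L0: [89, 76, 59, 69, 93, 81, 59]
  L1: h(89,76)=(89*31+76)%997=841 h(59,69)=(59*31+69)%997=901 h(93,81)=(93*31+81)%997=970 h(59,59)=(59*31+59)%997=891 -> [841, 901, 970, 891]
  L2: h(841,901)=(841*31+901)%997=53 h(970,891)=(970*31+891)%997=54 -> [53, 54]
  L3: h(53,54)=(53*31+54)%997=700 -> [700]
  root = 700 != target 706
Candidate B produces the target root.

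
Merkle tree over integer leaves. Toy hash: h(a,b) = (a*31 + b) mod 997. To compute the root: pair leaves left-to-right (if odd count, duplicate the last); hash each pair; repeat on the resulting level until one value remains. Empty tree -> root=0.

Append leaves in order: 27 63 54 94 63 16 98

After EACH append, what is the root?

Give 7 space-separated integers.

Answer: 27 900 715 755 181 671 841

Derivation:
After append 27 (leaves=[27]):
  L0: [27]
  root=27
After append 63 (leaves=[27, 63]):
  L0: [27, 63]
  L1: h(27,63)=(27*31+63)%997=900 -> [900]
  root=900
After append 54 (leaves=[27, 63, 54]):
  L0: [27, 63, 54]
  L1: h(27,63)=(27*31+63)%997=900 h(54,54)=(54*31+54)%997=731 -> [900, 731]
  L2: h(900,731)=(900*31+731)%997=715 -> [715]
  root=715
After append 94 (leaves=[27, 63, 54, 94]):
  L0: [27, 63, 54, 94]
  L1: h(27,63)=(27*31+63)%997=900 h(54,94)=(54*31+94)%997=771 -> [900, 771]
  L2: h(900,771)=(900*31+771)%997=755 -> [755]
  root=755
After append 63 (leaves=[27, 63, 54, 94, 63]):
  L0: [27, 63, 54, 94, 63]
  L1: h(27,63)=(27*31+63)%997=900 h(54,94)=(54*31+94)%997=771 h(63,63)=(63*31+63)%997=22 -> [900, 771, 22]
  L2: h(900,771)=(900*31+771)%997=755 h(22,22)=(22*31+22)%997=704 -> [755, 704]
  L3: h(755,704)=(755*31+704)%997=181 -> [181]
  root=181
After append 16 (leaves=[27, 63, 54, 94, 63, 16]):
  L0: [27, 63, 54, 94, 63, 16]
  L1: h(27,63)=(27*31+63)%997=900 h(54,94)=(54*31+94)%997=771 h(63,16)=(63*31+16)%997=972 -> [900, 771, 972]
  L2: h(900,771)=(900*31+771)%997=755 h(972,972)=(972*31+972)%997=197 -> [755, 197]
  L3: h(755,197)=(755*31+197)%997=671 -> [671]
  root=671
After append 98 (leaves=[27, 63, 54, 94, 63, 16, 98]):
  L0: [27, 63, 54, 94, 63, 16, 98]
  L1: h(27,63)=(27*31+63)%997=900 h(54,94)=(54*31+94)%997=771 h(63,16)=(63*31+16)%997=972 h(98,98)=(98*31+98)%997=145 -> [900, 771, 972, 145]
  L2: h(900,771)=(900*31+771)%997=755 h(972,145)=(972*31+145)%997=367 -> [755, 367]
  L3: h(755,367)=(755*31+367)%997=841 -> [841]
  root=841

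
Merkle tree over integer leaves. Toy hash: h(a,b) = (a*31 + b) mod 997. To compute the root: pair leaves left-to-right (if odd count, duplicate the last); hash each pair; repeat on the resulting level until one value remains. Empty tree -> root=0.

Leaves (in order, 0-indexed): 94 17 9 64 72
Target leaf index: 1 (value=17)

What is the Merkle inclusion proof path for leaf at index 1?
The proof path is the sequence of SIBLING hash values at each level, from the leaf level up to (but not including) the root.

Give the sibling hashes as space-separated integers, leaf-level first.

Answer: 94 343 947

Derivation:
L0 (leaves): [94, 17, 9, 64, 72], target index=1
L1: h(94,17)=(94*31+17)%997=937 [pair 0] h(9,64)=(9*31+64)%997=343 [pair 1] h(72,72)=(72*31+72)%997=310 [pair 2] -> [937, 343, 310]
  Sibling for proof at L0: 94
L2: h(937,343)=(937*31+343)%997=477 [pair 0] h(310,310)=(310*31+310)%997=947 [pair 1] -> [477, 947]
  Sibling for proof at L1: 343
L3: h(477,947)=(477*31+947)%997=779 [pair 0] -> [779]
  Sibling for proof at L2: 947
Root: 779
Proof path (sibling hashes from leaf to root): [94, 343, 947]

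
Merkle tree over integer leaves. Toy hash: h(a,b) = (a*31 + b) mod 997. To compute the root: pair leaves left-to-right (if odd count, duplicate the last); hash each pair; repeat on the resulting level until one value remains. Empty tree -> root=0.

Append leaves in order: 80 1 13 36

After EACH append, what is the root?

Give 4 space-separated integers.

Answer: 80 487 558 581

Derivation:
After append 80 (leaves=[80]):
  L0: [80]
  root=80
After append 1 (leaves=[80, 1]):
  L0: [80, 1]
  L1: h(80,1)=(80*31+1)%997=487 -> [487]
  root=487
After append 13 (leaves=[80, 1, 13]):
  L0: [80, 1, 13]
  L1: h(80,1)=(80*31+1)%997=487 h(13,13)=(13*31+13)%997=416 -> [487, 416]
  L2: h(487,416)=(487*31+416)%997=558 -> [558]
  root=558
After append 36 (leaves=[80, 1, 13, 36]):
  L0: [80, 1, 13, 36]
  L1: h(80,1)=(80*31+1)%997=487 h(13,36)=(13*31+36)%997=439 -> [487, 439]
  L2: h(487,439)=(487*31+439)%997=581 -> [581]
  root=581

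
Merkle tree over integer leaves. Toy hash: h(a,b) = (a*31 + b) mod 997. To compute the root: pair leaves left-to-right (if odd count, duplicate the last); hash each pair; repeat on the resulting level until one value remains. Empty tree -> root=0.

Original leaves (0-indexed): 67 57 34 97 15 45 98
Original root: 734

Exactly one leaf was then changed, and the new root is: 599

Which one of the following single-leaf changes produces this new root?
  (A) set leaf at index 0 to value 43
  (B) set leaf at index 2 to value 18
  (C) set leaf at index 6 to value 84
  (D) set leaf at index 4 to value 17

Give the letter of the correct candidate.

Answer: A

Derivation:
Original leaves: [67, 57, 34, 97, 15, 45, 98]
Target new root: 599
Try each candidate change and compute the resulting root:
Candidate A: set leaf[0] = 43 -> leaves = [43, 57, 34, 97, 15, 45, 98]
  L0: [43, 57, 34, 97, 15, 45, 98]
  L1: h(43,57)=(43*31+57)%997=393 h(34,97)=(34*31+97)%997=154 h(15,45)=(15*31+45)%997=510 h(98,98)=(98*31+98)%997=145 -> [393, 154, 510, 145]
  L2: h(393,154)=(393*31+154)%997=373 h(510,145)=(510*31+145)%997=3 -> [373, 3]
  L3: h(373,3)=(373*31+3)%997=599 -> [599]
  root = 599 == target 599  ** MATCH **
Candidate B: set leaf[2] = 18 -> leaves = [67, 57, 18, 97, 15, 45, 98]
  L0: [67, 57, 18, 97, 15, 45, 98]
  L1: h(67,57)=(67*31+57)%997=140 h(18,97)=(18*31+97)%997=655 h(15,45)=(15*31+45)%997=510 h(98,98)=(98*31+98)%997=145 -> [140, 655, 510, 145]
  L2: h(140,655)=(140*31+655)%997=10 h(510,145)=(510*31+145)%997=3 -> [10, 3]
  L3: h(10,3)=(10*31+3)%997=313 -> [313]
  root = 313 != target 599
Candidate C: set leaf[6] = 84 -> leaves = [67, 57, 34, 97, 15, 45, 84]
  L0: [67, 57, 34, 97, 15, 45, 84]
  L1: h(67,57)=(67*31+57)%997=140 h(34,97)=(34*31+97)%997=154 h(15,45)=(15*31+45)%997=510 h(84,84)=(84*31+84)%997=694 -> [140, 154, 510, 694]
  L2: h(140,154)=(140*31+154)%997=506 h(510,694)=(510*31+694)%997=552 -> [506, 552]
  L3: h(506,552)=(506*31+552)%997=286 -> [286]
  root = 286 != target 599
Candidate D: set leaf[4] = 17 -> leaves = [67, 57, 34, 97, 17, 45, 98]
  L0: [67, 57, 34, 97, 17, 45, 98]
  L1: h(67,57)=(67*31+57)%997=140 h(34,97)=(34*31+97)%997=154 h(17,45)=(17*31+45)%997=572 h(98,98)=(98*31+98)%997=145 -> [140, 154, 572, 145]
  L2: h(140,154)=(140*31+154)%997=506 h(572,145)=(572*31+145)%997=928 -> [506, 928]
  L3: h(506,928)=(506*31+928)%997=662 -> [662]
  root = 662 != target 599
Candidate A produces the target root.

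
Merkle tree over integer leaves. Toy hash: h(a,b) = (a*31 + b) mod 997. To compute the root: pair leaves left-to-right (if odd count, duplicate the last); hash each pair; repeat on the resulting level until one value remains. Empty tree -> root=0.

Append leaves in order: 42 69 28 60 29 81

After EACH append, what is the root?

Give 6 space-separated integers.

Answer: 42 374 526 558 135 802

Derivation:
After append 42 (leaves=[42]):
  L0: [42]
  root=42
After append 69 (leaves=[42, 69]):
  L0: [42, 69]
  L1: h(42,69)=(42*31+69)%997=374 -> [374]
  root=374
After append 28 (leaves=[42, 69, 28]):
  L0: [42, 69, 28]
  L1: h(42,69)=(42*31+69)%997=374 h(28,28)=(28*31+28)%997=896 -> [374, 896]
  L2: h(374,896)=(374*31+896)%997=526 -> [526]
  root=526
After append 60 (leaves=[42, 69, 28, 60]):
  L0: [42, 69, 28, 60]
  L1: h(42,69)=(42*31+69)%997=374 h(28,60)=(28*31+60)%997=928 -> [374, 928]
  L2: h(374,928)=(374*31+928)%997=558 -> [558]
  root=558
After append 29 (leaves=[42, 69, 28, 60, 29]):
  L0: [42, 69, 28, 60, 29]
  L1: h(42,69)=(42*31+69)%997=374 h(28,60)=(28*31+60)%997=928 h(29,29)=(29*31+29)%997=928 -> [374, 928, 928]
  L2: h(374,928)=(374*31+928)%997=558 h(928,928)=(928*31+928)%997=783 -> [558, 783]
  L3: h(558,783)=(558*31+783)%997=135 -> [135]
  root=135
After append 81 (leaves=[42, 69, 28, 60, 29, 81]):
  L0: [42, 69, 28, 60, 29, 81]
  L1: h(42,69)=(42*31+69)%997=374 h(28,60)=(28*31+60)%997=928 h(29,81)=(29*31+81)%997=980 -> [374, 928, 980]
  L2: h(374,928)=(374*31+928)%997=558 h(980,980)=(980*31+980)%997=453 -> [558, 453]
  L3: h(558,453)=(558*31+453)%997=802 -> [802]
  root=802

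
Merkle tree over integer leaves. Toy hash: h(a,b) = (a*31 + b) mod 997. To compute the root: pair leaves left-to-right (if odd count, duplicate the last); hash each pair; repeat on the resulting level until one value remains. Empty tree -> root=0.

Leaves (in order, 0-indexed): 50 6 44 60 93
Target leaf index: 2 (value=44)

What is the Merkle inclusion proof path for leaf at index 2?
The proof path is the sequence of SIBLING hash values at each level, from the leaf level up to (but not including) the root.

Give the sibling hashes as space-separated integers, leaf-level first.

L0 (leaves): [50, 6, 44, 60, 93], target index=2
L1: h(50,6)=(50*31+6)%997=559 [pair 0] h(44,60)=(44*31+60)%997=427 [pair 1] h(93,93)=(93*31+93)%997=982 [pair 2] -> [559, 427, 982]
  Sibling for proof at L0: 60
L2: h(559,427)=(559*31+427)%997=807 [pair 0] h(982,982)=(982*31+982)%997=517 [pair 1] -> [807, 517]
  Sibling for proof at L1: 559
L3: h(807,517)=(807*31+517)%997=609 [pair 0] -> [609]
  Sibling for proof at L2: 517
Root: 609
Proof path (sibling hashes from leaf to root): [60, 559, 517]

Answer: 60 559 517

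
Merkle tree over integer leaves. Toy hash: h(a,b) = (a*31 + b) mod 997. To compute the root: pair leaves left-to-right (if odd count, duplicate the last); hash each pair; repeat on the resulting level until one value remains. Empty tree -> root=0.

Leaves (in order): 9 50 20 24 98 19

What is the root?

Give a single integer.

Answer: 262

Derivation:
L0: [9, 50, 20, 24, 98, 19]
L1: h(9,50)=(9*31+50)%997=329 h(20,24)=(20*31+24)%997=644 h(98,19)=(98*31+19)%997=66 -> [329, 644, 66]
L2: h(329,644)=(329*31+644)%997=873 h(66,66)=(66*31+66)%997=118 -> [873, 118]
L3: h(873,118)=(873*31+118)%997=262 -> [262]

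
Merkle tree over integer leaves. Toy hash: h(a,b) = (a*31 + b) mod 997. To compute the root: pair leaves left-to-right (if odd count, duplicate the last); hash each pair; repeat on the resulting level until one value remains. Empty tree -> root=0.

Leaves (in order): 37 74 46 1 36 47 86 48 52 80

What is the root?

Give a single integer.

L0: [37, 74, 46, 1, 36, 47, 86, 48, 52, 80]
L1: h(37,74)=(37*31+74)%997=224 h(46,1)=(46*31+1)%997=430 h(36,47)=(36*31+47)%997=166 h(86,48)=(86*31+48)%997=720 h(52,80)=(52*31+80)%997=695 -> [224, 430, 166, 720, 695]
L2: h(224,430)=(224*31+430)%997=395 h(166,720)=(166*31+720)%997=881 h(695,695)=(695*31+695)%997=306 -> [395, 881, 306]
L3: h(395,881)=(395*31+881)%997=165 h(306,306)=(306*31+306)%997=819 -> [165, 819]
L4: h(165,819)=(165*31+819)%997=949 -> [949]

Answer: 949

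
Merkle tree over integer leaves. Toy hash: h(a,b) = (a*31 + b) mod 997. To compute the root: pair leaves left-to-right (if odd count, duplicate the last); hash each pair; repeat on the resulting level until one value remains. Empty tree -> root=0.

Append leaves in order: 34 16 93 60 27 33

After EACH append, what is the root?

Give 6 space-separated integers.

Answer: 34 73 254 221 601 793

Derivation:
After append 34 (leaves=[34]):
  L0: [34]
  root=34
After append 16 (leaves=[34, 16]):
  L0: [34, 16]
  L1: h(34,16)=(34*31+16)%997=73 -> [73]
  root=73
After append 93 (leaves=[34, 16, 93]):
  L0: [34, 16, 93]
  L1: h(34,16)=(34*31+16)%997=73 h(93,93)=(93*31+93)%997=982 -> [73, 982]
  L2: h(73,982)=(73*31+982)%997=254 -> [254]
  root=254
After append 60 (leaves=[34, 16, 93, 60]):
  L0: [34, 16, 93, 60]
  L1: h(34,16)=(34*31+16)%997=73 h(93,60)=(93*31+60)%997=949 -> [73, 949]
  L2: h(73,949)=(73*31+949)%997=221 -> [221]
  root=221
After append 27 (leaves=[34, 16, 93, 60, 27]):
  L0: [34, 16, 93, 60, 27]
  L1: h(34,16)=(34*31+16)%997=73 h(93,60)=(93*31+60)%997=949 h(27,27)=(27*31+27)%997=864 -> [73, 949, 864]
  L2: h(73,949)=(73*31+949)%997=221 h(864,864)=(864*31+864)%997=729 -> [221, 729]
  L3: h(221,729)=(221*31+729)%997=601 -> [601]
  root=601
After append 33 (leaves=[34, 16, 93, 60, 27, 33]):
  L0: [34, 16, 93, 60, 27, 33]
  L1: h(34,16)=(34*31+16)%997=73 h(93,60)=(93*31+60)%997=949 h(27,33)=(27*31+33)%997=870 -> [73, 949, 870]
  L2: h(73,949)=(73*31+949)%997=221 h(870,870)=(870*31+870)%997=921 -> [221, 921]
  L3: h(221,921)=(221*31+921)%997=793 -> [793]
  root=793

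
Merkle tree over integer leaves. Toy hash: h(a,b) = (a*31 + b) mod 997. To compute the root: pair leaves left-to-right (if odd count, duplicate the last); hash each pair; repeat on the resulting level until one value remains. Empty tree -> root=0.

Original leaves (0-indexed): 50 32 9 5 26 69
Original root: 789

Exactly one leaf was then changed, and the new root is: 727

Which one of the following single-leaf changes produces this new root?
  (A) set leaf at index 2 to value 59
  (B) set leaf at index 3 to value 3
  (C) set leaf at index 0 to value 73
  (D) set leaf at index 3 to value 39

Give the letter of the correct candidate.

Original leaves: [50, 32, 9, 5, 26, 69]
Target new root: 727
Try each candidate change and compute the resulting root:
Candidate A: set leaf[2] = 59 -> leaves = [50, 32, 59, 5, 26, 69]
  L0: [50, 32, 59, 5, 26, 69]
  L1: h(50,32)=(50*31+32)%997=585 h(59,5)=(59*31+5)%997=837 h(26,69)=(26*31+69)%997=875 -> [585, 837, 875]
  L2: h(585,837)=(585*31+837)%997=29 h(875,875)=(875*31+875)%997=84 -> [29, 84]
  L3: h(29,84)=(29*31+84)%997=983 -> [983]
  root = 983 != target 727
Candidate B: set leaf[3] = 3 -> leaves = [50, 32, 9, 3, 26, 69]
  L0: [50, 32, 9, 3, 26, 69]
  L1: h(50,32)=(50*31+32)%997=585 h(9,3)=(9*31+3)%997=282 h(26,69)=(26*31+69)%997=875 -> [585, 282, 875]
  L2: h(585,282)=(585*31+282)%997=471 h(875,875)=(875*31+875)%997=84 -> [471, 84]
  L3: h(471,84)=(471*31+84)%997=727 -> [727]
  root = 727 == target 727  ** MATCH **
Candidate C: set leaf[0] = 73 -> leaves = [73, 32, 9, 5, 26, 69]
  L0: [73, 32, 9, 5, 26, 69]
  L1: h(73,32)=(73*31+32)%997=301 h(9,5)=(9*31+5)%997=284 h(26,69)=(26*31+69)%997=875 -> [301, 284, 875]
  L2: h(301,284)=(301*31+284)%997=642 h(875,875)=(875*31+875)%997=84 -> [642, 84]
  L3: h(642,84)=(642*31+84)%997=46 -> [46]
  root = 46 != target 727
Candidate D: set leaf[3] = 39 -> leaves = [50, 32, 9, 39, 26, 69]
  L0: [50, 32, 9, 39, 26, 69]
  L1: h(50,32)=(50*31+32)%997=585 h(9,39)=(9*31+39)%997=318 h(26,69)=(26*31+69)%997=875 -> [585, 318, 875]
  L2: h(585,318)=(585*31+318)%997=507 h(875,875)=(875*31+875)%997=84 -> [507, 84]
  L3: h(507,84)=(507*31+84)%997=846 -> [846]
  root = 846 != target 727
Candidate B produces the target root.

Answer: B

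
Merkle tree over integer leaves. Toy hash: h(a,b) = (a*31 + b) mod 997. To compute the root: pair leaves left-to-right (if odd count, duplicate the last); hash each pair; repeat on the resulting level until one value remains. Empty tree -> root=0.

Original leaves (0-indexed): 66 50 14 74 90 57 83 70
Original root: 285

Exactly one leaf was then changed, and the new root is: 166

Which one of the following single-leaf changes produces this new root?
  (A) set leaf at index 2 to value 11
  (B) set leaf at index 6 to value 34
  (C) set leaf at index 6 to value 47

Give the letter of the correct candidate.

Original leaves: [66, 50, 14, 74, 90, 57, 83, 70]
Target new root: 166
Try each candidate change and compute the resulting root:
Candidate A: set leaf[2] = 11 -> leaves = [66, 50, 11, 74, 90, 57, 83, 70]
  L0: [66, 50, 11, 74, 90, 57, 83, 70]
  L1: h(66,50)=(66*31+50)%997=102 h(11,74)=(11*31+74)%997=415 h(90,57)=(90*31+57)%997=853 h(83,70)=(83*31+70)%997=649 -> [102, 415, 853, 649]
  L2: h(102,415)=(102*31+415)%997=586 h(853,649)=(853*31+649)%997=173 -> [586, 173]
  L3: h(586,173)=(586*31+173)%997=393 -> [393]
  root = 393 != target 166
Candidate B: set leaf[6] = 34 -> leaves = [66, 50, 14, 74, 90, 57, 34, 70]
  L0: [66, 50, 14, 74, 90, 57, 34, 70]
  L1: h(66,50)=(66*31+50)%997=102 h(14,74)=(14*31+74)%997=508 h(90,57)=(90*31+57)%997=853 h(34,70)=(34*31+70)%997=127 -> [102, 508, 853, 127]
  L2: h(102,508)=(102*31+508)%997=679 h(853,127)=(853*31+127)%997=648 -> [679, 648]
  L3: h(679,648)=(679*31+648)%997=760 -> [760]
  root = 760 != target 166
Candidate C: set leaf[6] = 47 -> leaves = [66, 50, 14, 74, 90, 57, 47, 70]
  L0: [66, 50, 14, 74, 90, 57, 47, 70]
  L1: h(66,50)=(66*31+50)%997=102 h(14,74)=(14*31+74)%997=508 h(90,57)=(90*31+57)%997=853 h(47,70)=(47*31+70)%997=530 -> [102, 508, 853, 530]
  L2: h(102,508)=(102*31+508)%997=679 h(853,530)=(853*31+530)%997=54 -> [679, 54]
  L3: h(679,54)=(679*31+54)%997=166 -> [166]
  root = 166 == target 166  ** MATCH **
Candidate C produces the target root.

Answer: C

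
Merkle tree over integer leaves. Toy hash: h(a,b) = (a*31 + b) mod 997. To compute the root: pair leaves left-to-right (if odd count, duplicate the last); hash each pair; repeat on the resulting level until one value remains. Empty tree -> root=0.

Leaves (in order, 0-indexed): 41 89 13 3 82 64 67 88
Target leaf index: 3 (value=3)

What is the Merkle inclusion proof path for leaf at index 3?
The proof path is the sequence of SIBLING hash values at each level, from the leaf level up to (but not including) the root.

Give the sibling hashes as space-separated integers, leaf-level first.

Answer: 13 363 200

Derivation:
L0 (leaves): [41, 89, 13, 3, 82, 64, 67, 88], target index=3
L1: h(41,89)=(41*31+89)%997=363 [pair 0] h(13,3)=(13*31+3)%997=406 [pair 1] h(82,64)=(82*31+64)%997=612 [pair 2] h(67,88)=(67*31+88)%997=171 [pair 3] -> [363, 406, 612, 171]
  Sibling for proof at L0: 13
L2: h(363,406)=(363*31+406)%997=692 [pair 0] h(612,171)=(612*31+171)%997=200 [pair 1] -> [692, 200]
  Sibling for proof at L1: 363
L3: h(692,200)=(692*31+200)%997=715 [pair 0] -> [715]
  Sibling for proof at L2: 200
Root: 715
Proof path (sibling hashes from leaf to root): [13, 363, 200]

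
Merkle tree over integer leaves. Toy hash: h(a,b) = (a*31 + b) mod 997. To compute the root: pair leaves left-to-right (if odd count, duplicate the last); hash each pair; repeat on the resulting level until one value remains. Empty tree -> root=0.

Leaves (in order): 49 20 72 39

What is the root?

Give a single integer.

L0: [49, 20, 72, 39]
L1: h(49,20)=(49*31+20)%997=542 h(72,39)=(72*31+39)%997=277 -> [542, 277]
L2: h(542,277)=(542*31+277)%997=130 -> [130]

Answer: 130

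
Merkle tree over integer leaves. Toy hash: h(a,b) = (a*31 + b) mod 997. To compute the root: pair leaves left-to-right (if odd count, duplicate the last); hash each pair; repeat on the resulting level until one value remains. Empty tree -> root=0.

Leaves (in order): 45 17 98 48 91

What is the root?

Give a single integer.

Answer: 432

Derivation:
L0: [45, 17, 98, 48, 91]
L1: h(45,17)=(45*31+17)%997=415 h(98,48)=(98*31+48)%997=95 h(91,91)=(91*31+91)%997=918 -> [415, 95, 918]
L2: h(415,95)=(415*31+95)%997=996 h(918,918)=(918*31+918)%997=463 -> [996, 463]
L3: h(996,463)=(996*31+463)%997=432 -> [432]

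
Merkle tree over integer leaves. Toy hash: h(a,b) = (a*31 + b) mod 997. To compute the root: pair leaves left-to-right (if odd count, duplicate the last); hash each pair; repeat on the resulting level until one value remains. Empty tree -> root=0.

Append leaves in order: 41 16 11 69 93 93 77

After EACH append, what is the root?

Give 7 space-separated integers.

After append 41 (leaves=[41]):
  L0: [41]
  root=41
After append 16 (leaves=[41, 16]):
  L0: [41, 16]
  L1: h(41,16)=(41*31+16)%997=290 -> [290]
  root=290
After append 11 (leaves=[41, 16, 11]):
  L0: [41, 16, 11]
  L1: h(41,16)=(41*31+16)%997=290 h(11,11)=(11*31+11)%997=352 -> [290, 352]
  L2: h(290,352)=(290*31+352)%997=369 -> [369]
  root=369
After append 69 (leaves=[41, 16, 11, 69]):
  L0: [41, 16, 11, 69]
  L1: h(41,16)=(41*31+16)%997=290 h(11,69)=(11*31+69)%997=410 -> [290, 410]
  L2: h(290,410)=(290*31+410)%997=427 -> [427]
  root=427
After append 93 (leaves=[41, 16, 11, 69, 93]):
  L0: [41, 16, 11, 69, 93]
  L1: h(41,16)=(41*31+16)%997=290 h(11,69)=(11*31+69)%997=410 h(93,93)=(93*31+93)%997=982 -> [290, 410, 982]
  L2: h(290,410)=(290*31+410)%997=427 h(982,982)=(982*31+982)%997=517 -> [427, 517]
  L3: h(427,517)=(427*31+517)%997=793 -> [793]
  root=793
After append 93 (leaves=[41, 16, 11, 69, 93, 93]):
  L0: [41, 16, 11, 69, 93, 93]
  L1: h(41,16)=(41*31+16)%997=290 h(11,69)=(11*31+69)%997=410 h(93,93)=(93*31+93)%997=982 -> [290, 410, 982]
  L2: h(290,410)=(290*31+410)%997=427 h(982,982)=(982*31+982)%997=517 -> [427, 517]
  L3: h(427,517)=(427*31+517)%997=793 -> [793]
  root=793
After append 77 (leaves=[41, 16, 11, 69, 93, 93, 77]):
  L0: [41, 16, 11, 69, 93, 93, 77]
  L1: h(41,16)=(41*31+16)%997=290 h(11,69)=(11*31+69)%997=410 h(93,93)=(93*31+93)%997=982 h(77,77)=(77*31+77)%997=470 -> [290, 410, 982, 470]
  L2: h(290,410)=(290*31+410)%997=427 h(982,470)=(982*31+470)%997=5 -> [427, 5]
  L3: h(427,5)=(427*31+5)%997=281 -> [281]
  root=281

Answer: 41 290 369 427 793 793 281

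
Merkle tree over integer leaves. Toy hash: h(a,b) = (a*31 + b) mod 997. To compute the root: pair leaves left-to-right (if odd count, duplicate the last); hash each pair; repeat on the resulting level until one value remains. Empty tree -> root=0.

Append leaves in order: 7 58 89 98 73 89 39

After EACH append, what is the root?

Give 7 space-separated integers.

After append 7 (leaves=[7]):
  L0: [7]
  root=7
After append 58 (leaves=[7, 58]):
  L0: [7, 58]
  L1: h(7,58)=(7*31+58)%997=275 -> [275]
  root=275
After append 89 (leaves=[7, 58, 89]):
  L0: [7, 58, 89]
  L1: h(7,58)=(7*31+58)%997=275 h(89,89)=(89*31+89)%997=854 -> [275, 854]
  L2: h(275,854)=(275*31+854)%997=406 -> [406]
  root=406
After append 98 (leaves=[7, 58, 89, 98]):
  L0: [7, 58, 89, 98]
  L1: h(7,58)=(7*31+58)%997=275 h(89,98)=(89*31+98)%997=863 -> [275, 863]
  L2: h(275,863)=(275*31+863)%997=415 -> [415]
  root=415
After append 73 (leaves=[7, 58, 89, 98, 73]):
  L0: [7, 58, 89, 98, 73]
  L1: h(7,58)=(7*31+58)%997=275 h(89,98)=(89*31+98)%997=863 h(73,73)=(73*31+73)%997=342 -> [275, 863, 342]
  L2: h(275,863)=(275*31+863)%997=415 h(342,342)=(342*31+342)%997=974 -> [415, 974]
  L3: h(415,974)=(415*31+974)%997=878 -> [878]
  root=878
After append 89 (leaves=[7, 58, 89, 98, 73, 89]):
  L0: [7, 58, 89, 98, 73, 89]
  L1: h(7,58)=(7*31+58)%997=275 h(89,98)=(89*31+98)%997=863 h(73,89)=(73*31+89)%997=358 -> [275, 863, 358]
  L2: h(275,863)=(275*31+863)%997=415 h(358,358)=(358*31+358)%997=489 -> [415, 489]
  L3: h(415,489)=(415*31+489)%997=393 -> [393]
  root=393
After append 39 (leaves=[7, 58, 89, 98, 73, 89, 39]):
  L0: [7, 58, 89, 98, 73, 89, 39]
  L1: h(7,58)=(7*31+58)%997=275 h(89,98)=(89*31+98)%997=863 h(73,89)=(73*31+89)%997=358 h(39,39)=(39*31+39)%997=251 -> [275, 863, 358, 251]
  L2: h(275,863)=(275*31+863)%997=415 h(358,251)=(358*31+251)%997=382 -> [415, 382]
  L3: h(415,382)=(415*31+382)%997=286 -> [286]
  root=286

Answer: 7 275 406 415 878 393 286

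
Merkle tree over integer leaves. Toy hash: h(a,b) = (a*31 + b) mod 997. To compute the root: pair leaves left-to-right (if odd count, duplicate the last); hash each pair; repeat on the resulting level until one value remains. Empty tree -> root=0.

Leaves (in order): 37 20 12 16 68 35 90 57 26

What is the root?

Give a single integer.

Answer: 372

Derivation:
L0: [37, 20, 12, 16, 68, 35, 90, 57, 26]
L1: h(37,20)=(37*31+20)%997=170 h(12,16)=(12*31+16)%997=388 h(68,35)=(68*31+35)%997=149 h(90,57)=(90*31+57)%997=853 h(26,26)=(26*31+26)%997=832 -> [170, 388, 149, 853, 832]
L2: h(170,388)=(170*31+388)%997=673 h(149,853)=(149*31+853)%997=487 h(832,832)=(832*31+832)%997=702 -> [673, 487, 702]
L3: h(673,487)=(673*31+487)%997=413 h(702,702)=(702*31+702)%997=530 -> [413, 530]
L4: h(413,530)=(413*31+530)%997=372 -> [372]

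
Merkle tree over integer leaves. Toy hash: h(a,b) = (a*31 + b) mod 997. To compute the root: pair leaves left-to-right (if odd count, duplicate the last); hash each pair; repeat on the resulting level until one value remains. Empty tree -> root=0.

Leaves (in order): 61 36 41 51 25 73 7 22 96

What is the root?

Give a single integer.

Answer: 266

Derivation:
L0: [61, 36, 41, 51, 25, 73, 7, 22, 96]
L1: h(61,36)=(61*31+36)%997=930 h(41,51)=(41*31+51)%997=325 h(25,73)=(25*31+73)%997=848 h(7,22)=(7*31+22)%997=239 h(96,96)=(96*31+96)%997=81 -> [930, 325, 848, 239, 81]
L2: h(930,325)=(930*31+325)%997=242 h(848,239)=(848*31+239)%997=605 h(81,81)=(81*31+81)%997=598 -> [242, 605, 598]
L3: h(242,605)=(242*31+605)%997=131 h(598,598)=(598*31+598)%997=193 -> [131, 193]
L4: h(131,193)=(131*31+193)%997=266 -> [266]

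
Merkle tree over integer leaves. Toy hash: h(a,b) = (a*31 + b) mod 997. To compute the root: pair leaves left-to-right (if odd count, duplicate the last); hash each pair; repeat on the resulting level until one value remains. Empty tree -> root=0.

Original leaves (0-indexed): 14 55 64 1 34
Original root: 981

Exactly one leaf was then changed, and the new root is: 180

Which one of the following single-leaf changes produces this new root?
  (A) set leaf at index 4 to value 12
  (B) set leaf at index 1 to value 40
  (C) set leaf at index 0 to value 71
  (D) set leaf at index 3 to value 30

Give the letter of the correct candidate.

Original leaves: [14, 55, 64, 1, 34]
Target new root: 180
Try each candidate change and compute the resulting root:
Candidate A: set leaf[4] = 12 -> leaves = [14, 55, 64, 1, 12]
  L0: [14, 55, 64, 1, 12]
  L1: h(14,55)=(14*31+55)%997=489 h(64,1)=(64*31+1)%997=988 h(12,12)=(12*31+12)%997=384 -> [489, 988, 384]
  L2: h(489,988)=(489*31+988)%997=195 h(384,384)=(384*31+384)%997=324 -> [195, 324]
  L3: h(195,324)=(195*31+324)%997=387 -> [387]
  root = 387 != target 180
Candidate B: set leaf[1] = 40 -> leaves = [14, 40, 64, 1, 34]
  L0: [14, 40, 64, 1, 34]
  L1: h(14,40)=(14*31+40)%997=474 h(64,1)=(64*31+1)%997=988 h(34,34)=(34*31+34)%997=91 -> [474, 988, 91]
  L2: h(474,988)=(474*31+988)%997=727 h(91,91)=(91*31+91)%997=918 -> [727, 918]
  L3: h(727,918)=(727*31+918)%997=524 -> [524]
  root = 524 != target 180
Candidate C: set leaf[0] = 71 -> leaves = [71, 55, 64, 1, 34]
  L0: [71, 55, 64, 1, 34]
  L1: h(71,55)=(71*31+55)%997=262 h(64,1)=(64*31+1)%997=988 h(34,34)=(34*31+34)%997=91 -> [262, 988, 91]
  L2: h(262,988)=(262*31+988)%997=137 h(91,91)=(91*31+91)%997=918 -> [137, 918]
  L3: h(137,918)=(137*31+918)%997=180 -> [180]
  root = 180 == target 180  ** MATCH **
Candidate D: set leaf[3] = 30 -> leaves = [14, 55, 64, 30, 34]
  L0: [14, 55, 64, 30, 34]
  L1: h(14,55)=(14*31+55)%997=489 h(64,30)=(64*31+30)%997=20 h(34,34)=(34*31+34)%997=91 -> [489, 20, 91]
  L2: h(489,20)=(489*31+20)%997=224 h(91,91)=(91*31+91)%997=918 -> [224, 918]
  L3: h(224,918)=(224*31+918)%997=883 -> [883]
  root = 883 != target 180
Candidate C produces the target root.

Answer: C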